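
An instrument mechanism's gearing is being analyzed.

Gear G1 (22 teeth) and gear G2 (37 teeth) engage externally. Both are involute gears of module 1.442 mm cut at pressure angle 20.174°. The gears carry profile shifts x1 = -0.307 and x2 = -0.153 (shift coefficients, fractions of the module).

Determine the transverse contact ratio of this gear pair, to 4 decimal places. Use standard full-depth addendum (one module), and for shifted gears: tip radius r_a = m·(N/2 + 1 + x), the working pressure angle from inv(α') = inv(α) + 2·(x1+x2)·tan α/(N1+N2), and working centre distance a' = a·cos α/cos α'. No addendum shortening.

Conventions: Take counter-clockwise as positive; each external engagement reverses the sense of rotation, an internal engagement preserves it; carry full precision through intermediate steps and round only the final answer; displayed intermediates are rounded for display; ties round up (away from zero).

1.8229

topology: single-mesh involute geometry — m = 1.442, 22T/37T pair
base radii: r_b1 = 14.888860, r_b2 = 25.040356
tip radii: r_a1 = 16.861306, r_a2 = 27.898374
inv(α') = inv(20.174°) + 2·(-0.307-0.153)·tan α/(22+37) = 0.00958135  ⇒  α' = 17.33418°
a' = a·cos α / cos α' = 42.5390·cos 20.174°/cos 17.33418° = 41.828952
action lengths: √(r_a1²−r_b1²) = 7.913626, √(r_a2²−r_b2²) = 12.300400
base pitch p_b = π·m·cos α = 4.252249
CR = (7.913626 + 12.300400 − 41.828952·sin 17.33418°)/4.252249 = 1.822876
contact ratio ≈ 1.8229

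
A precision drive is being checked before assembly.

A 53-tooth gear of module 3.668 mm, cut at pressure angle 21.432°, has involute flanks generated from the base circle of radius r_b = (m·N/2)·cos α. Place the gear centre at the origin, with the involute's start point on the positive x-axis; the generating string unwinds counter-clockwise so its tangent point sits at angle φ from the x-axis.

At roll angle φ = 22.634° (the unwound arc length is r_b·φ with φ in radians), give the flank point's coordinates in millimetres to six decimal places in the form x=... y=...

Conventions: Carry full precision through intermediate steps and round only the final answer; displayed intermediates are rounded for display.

class = single-mesh tooth geometry [base-circle involute, m = 3.668, 53T]
pitch radius r_p = m·N/2 = 3.668·53/2 = 97.202000
base radius r_b = r_p·cos α = 97.202000·cos 21.432° = 90.480665
roll angle φ = 22.634° = 0.39503782 rad
x = r_b·(cos φ + φ·sin φ) = 97.267582
y = r_b·(sin φ − φ·cos φ) = 1.830451

x=97.267582 y=1.830451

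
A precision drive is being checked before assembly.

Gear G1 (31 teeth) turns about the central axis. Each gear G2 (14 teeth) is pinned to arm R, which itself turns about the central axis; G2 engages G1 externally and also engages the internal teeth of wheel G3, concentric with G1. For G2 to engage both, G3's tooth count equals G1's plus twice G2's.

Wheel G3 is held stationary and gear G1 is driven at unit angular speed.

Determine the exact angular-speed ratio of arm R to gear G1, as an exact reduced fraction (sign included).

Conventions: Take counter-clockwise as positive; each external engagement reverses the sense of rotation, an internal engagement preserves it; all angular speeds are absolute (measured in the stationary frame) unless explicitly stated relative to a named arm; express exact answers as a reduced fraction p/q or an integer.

31/90

class = planetary set [G3 = 31+2·14 = 59; Willis about the carrier]
ring teeth: 31 + 2·14 = 59
31(ω_sun−ω_arm) = −59(ω_ring−ω_arm),  ω_ring = 0, ω_sun = 1
31(1−ω_arm) = −59(0−ω_arm)  ⇒  90·ω_arm = 31  ⇒  ω_arm = 31/90
ω_out/ω_in = 31/90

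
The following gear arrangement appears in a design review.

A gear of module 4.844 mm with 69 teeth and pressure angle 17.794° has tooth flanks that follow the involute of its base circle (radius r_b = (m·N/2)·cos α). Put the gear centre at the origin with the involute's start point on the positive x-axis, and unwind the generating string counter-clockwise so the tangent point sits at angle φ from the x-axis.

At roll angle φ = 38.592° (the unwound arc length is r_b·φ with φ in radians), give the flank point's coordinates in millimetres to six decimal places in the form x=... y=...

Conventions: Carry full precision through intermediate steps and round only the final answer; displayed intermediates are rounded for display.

single-mesh involute tooth geometry (69T wheel at module 4.844)
pitch radius r_p = m·N/2 = 4.844·69/2 = 167.118000
base radius r_b = r_p·cos α = 167.118000·cos 17.794° = 159.123309
roll angle φ = 38.592° = 0.67355746 rad
x = r_b·(cos φ + φ·sin φ) = 191.226887
y = r_b·(sin φ − φ·cos φ) = 15.484743

x=191.226887 y=15.484743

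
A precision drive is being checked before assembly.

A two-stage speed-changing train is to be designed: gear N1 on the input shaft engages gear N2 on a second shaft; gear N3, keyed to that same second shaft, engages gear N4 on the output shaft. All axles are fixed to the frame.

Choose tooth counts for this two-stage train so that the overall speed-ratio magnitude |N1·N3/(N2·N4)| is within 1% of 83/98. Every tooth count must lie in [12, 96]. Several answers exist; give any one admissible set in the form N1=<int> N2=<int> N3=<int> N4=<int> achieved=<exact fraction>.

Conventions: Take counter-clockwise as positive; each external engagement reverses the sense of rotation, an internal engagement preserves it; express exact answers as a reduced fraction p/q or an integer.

topology: fixed-axis compound train — 2 stages, target 83/98
target = 83/98 in lowest terms: an exact hit needs N1·N3 = k·83 and N2·N4 = k·98 for one integer k, every count in [12, 96]; additionally prefer no 1:1 stage (N1 ≠ N2, N3 ≠ N4)
k = 1…11: no 1:1-free in-range split of k·83 and k·98 into factor pairs; take k = 12
k = 12: N1·N3 = 996 = 12·83, N2·N4 = 1176 = 14·84
achieved = 12·83/(14·84) = 83/98; |achieved − target| = 0 ≤ 83/9800 ✓

N1=12 N2=14 N3=83 N4=84 achieved=83/98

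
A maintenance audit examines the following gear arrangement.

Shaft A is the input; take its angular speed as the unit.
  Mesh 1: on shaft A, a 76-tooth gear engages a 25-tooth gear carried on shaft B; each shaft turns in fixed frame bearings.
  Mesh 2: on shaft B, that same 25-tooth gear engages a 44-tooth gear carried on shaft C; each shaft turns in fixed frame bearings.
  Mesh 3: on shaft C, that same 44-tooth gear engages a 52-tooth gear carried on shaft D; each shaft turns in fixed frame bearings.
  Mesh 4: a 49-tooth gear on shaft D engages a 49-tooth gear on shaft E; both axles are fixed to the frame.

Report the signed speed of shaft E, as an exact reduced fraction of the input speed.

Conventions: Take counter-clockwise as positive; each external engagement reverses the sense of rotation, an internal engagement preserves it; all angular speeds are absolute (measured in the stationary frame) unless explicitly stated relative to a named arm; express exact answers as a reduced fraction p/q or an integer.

4-mesh fixed-axis compound train (all bearings frame-fixed)
mesh 1 [76T→25T]: |ω|/ω_in = 1×76/25 = 76/25, sense flips to −
mesh 2 [25T→44T]: |ω|/ω_in = (76/25)×25/44 = 19/11, sense flips to +
mesh 3 [44T→52T]: |ω|/ω_in = (19/11)×44/52 = 19/13, sense flips to −
mesh 4 [49T→49T]: |ω|/ω_in = (19/13)×49/49 = 19/13, sense flips to +
signed output speed (× input speed) = 19/13

19/13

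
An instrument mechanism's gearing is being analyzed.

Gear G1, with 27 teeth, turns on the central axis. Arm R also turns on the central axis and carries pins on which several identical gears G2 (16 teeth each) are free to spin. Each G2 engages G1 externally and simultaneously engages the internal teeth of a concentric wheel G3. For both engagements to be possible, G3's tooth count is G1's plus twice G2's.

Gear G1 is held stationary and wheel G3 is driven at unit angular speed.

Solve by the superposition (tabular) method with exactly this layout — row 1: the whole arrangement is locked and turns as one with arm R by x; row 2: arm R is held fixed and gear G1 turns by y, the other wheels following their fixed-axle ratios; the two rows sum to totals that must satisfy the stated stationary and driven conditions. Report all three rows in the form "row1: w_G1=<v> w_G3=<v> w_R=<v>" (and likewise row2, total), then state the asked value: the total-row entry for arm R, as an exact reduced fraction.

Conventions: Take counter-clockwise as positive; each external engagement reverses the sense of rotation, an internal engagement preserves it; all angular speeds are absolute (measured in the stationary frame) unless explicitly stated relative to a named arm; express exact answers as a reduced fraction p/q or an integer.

row1: w_G1=59/86 w_G3=59/86 w_R=59/86
row2: w_G1=-59/86 w_G3=27/86 w_R=0
total: w_G1=0 w_G3=1 w_R=59/86
asked value: 59/86

planetary set (27T centre, 16T on arm, 59T internal) — Willis relation
row 1: whole set turns with the arm by x
row 2 — arm fixed, fixed-axis ratios: sun y, ring −(27/59)·y, arm 0
boundary: total ω_sun = x + y = 0 and total ω_ring = x − (27/59)·y = 1  ⇒  y = -59/86, x = 59/86
row 2 ring = −(27/59)·(-59/86) = 27/86
totals (row 1 + row 2): sun 59/86 + (-59/86) = 0, ring 59/86 + 27/86 = 1, arm 59/86 + 0 = 59/86
asked cell (total, arm) = 59/86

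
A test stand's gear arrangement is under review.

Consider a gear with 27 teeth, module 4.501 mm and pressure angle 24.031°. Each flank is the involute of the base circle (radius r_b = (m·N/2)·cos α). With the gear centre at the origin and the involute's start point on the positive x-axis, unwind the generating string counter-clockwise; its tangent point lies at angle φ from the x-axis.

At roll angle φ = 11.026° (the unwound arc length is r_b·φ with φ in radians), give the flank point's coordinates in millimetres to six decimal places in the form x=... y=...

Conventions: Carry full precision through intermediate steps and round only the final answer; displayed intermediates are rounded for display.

x=56.514956 y=0.131348

topology: single-mesh involute geometry — m = 4.501, N = 27
pitch radius r_p = m·N/2 = 4.501·27/2 = 60.763500
base radius r_b = r_p·cos α = 60.763500·cos 24.031° = 55.496839
roll angle φ = 11.026° = 0.19244000 rad
x = r_b·(cos φ + φ·sin φ) = 56.514956
y = r_b·(sin φ − φ·cos φ) = 0.131348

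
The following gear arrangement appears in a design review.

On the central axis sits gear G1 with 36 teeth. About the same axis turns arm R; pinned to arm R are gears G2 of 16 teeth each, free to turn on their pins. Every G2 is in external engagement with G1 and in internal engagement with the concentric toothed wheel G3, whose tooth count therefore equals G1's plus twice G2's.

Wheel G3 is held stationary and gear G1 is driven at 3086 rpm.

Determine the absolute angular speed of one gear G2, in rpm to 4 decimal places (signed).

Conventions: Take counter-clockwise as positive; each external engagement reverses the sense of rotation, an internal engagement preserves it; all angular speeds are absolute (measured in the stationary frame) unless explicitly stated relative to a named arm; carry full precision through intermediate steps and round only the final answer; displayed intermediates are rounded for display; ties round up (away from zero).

-3471.7500 rpm

planetary set (36T centre, 16T on arm, 68T internal) — Willis relation
normalise by the input: solve with ω_sun = 1, then scale by 3086 rpm
ring teeth: 36 + 2·16 = 68
36(ω_sun−ω_arm) = −68(ω_ring−ω_arm),  ω_ring = 0, ω_sun = 1
36(1−ω_arm) = −68(0−ω_arm)  ⇒  104·ω_arm = 36  ⇒  ω_arm = 9/26
sun–planet mesh: 36·(1−9/26) = −16·(ω_p−ω_arm)  ⇒  ω_p−ω_arm = -153/104
ω_p = 9/26 − 153/104 = -9/8
scale: ω_p = -9/8 × 3086 rpm = -3471.7500 rpm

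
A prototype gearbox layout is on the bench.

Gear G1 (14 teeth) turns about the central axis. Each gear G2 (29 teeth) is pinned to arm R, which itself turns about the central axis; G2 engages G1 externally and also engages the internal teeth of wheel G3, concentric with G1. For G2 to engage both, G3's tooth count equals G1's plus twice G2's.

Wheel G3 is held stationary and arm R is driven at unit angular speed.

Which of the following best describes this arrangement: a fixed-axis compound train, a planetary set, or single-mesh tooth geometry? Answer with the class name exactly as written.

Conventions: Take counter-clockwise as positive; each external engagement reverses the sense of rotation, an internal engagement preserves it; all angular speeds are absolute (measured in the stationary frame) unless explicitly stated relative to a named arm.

planetary set (14T centre, 29T on arm, 72T internal) — Willis relation
classification: planetary set

planetary set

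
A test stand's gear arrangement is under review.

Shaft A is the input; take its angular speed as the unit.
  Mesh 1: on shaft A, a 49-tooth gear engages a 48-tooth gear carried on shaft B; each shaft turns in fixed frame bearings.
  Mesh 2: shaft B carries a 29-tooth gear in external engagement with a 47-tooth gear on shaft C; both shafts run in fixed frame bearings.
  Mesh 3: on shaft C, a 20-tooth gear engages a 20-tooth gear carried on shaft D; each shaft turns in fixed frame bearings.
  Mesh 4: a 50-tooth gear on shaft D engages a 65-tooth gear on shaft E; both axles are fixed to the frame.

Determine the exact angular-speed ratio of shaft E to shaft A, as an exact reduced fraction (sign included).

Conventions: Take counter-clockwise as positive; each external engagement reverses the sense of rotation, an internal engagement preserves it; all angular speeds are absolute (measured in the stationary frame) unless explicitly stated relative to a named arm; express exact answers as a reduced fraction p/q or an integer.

class = fixed-axis compound train [4 meshes; 4 ratios multiply, 4 sense flips]
mesh 1 [49T→48T]: running ratio 49/48, sense −
mesh 2 [29T→47T]: running ratio 1421/2256, sense +
mesh 3 [20T→20T]: running ratio 1421/2256, sense −
mesh 4 [50T→65T]: running ratio 7105/14664, sense +
ω_out/ω_in = 7105/14664

7105/14664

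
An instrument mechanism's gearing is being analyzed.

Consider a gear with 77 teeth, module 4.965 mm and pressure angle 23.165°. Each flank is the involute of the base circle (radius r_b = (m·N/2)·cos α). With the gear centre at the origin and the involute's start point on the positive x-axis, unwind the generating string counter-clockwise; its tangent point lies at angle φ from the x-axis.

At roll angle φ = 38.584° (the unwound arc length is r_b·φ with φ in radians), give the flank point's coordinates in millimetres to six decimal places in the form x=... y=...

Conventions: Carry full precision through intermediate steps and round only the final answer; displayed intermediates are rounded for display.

x=211.184309 y=17.091549

topology: single-mesh involute geometry — m = 4.965, N = 77
pitch radius r_p = m·N/2 = 4.965·77/2 = 191.152500
base radius r_b = r_p·cos α = 191.152500·cos 23.165° = 175.740985
roll angle φ = 38.584° = 0.67341784 rad
x = r_b·(cos φ + φ·sin φ) = 211.184309
y = r_b·(sin φ − φ·cos φ) = 17.091549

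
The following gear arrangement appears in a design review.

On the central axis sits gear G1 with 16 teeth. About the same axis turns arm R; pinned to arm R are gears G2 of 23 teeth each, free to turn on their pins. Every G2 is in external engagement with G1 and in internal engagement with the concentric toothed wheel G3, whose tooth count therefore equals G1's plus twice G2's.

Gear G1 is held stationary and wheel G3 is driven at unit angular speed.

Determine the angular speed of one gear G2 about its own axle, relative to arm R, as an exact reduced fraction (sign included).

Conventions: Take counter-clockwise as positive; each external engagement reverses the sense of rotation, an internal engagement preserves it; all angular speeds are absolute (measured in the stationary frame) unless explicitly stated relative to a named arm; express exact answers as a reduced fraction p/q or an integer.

496/897

planetary set (16T centre, 23T on arm, 62T internal) — Willis relation
ring teeth: 16 + 2·23 = 62
16(ω_sun−ω_arm) = −62(ω_ring−ω_arm),  ω_sun = 0, ω_ring = 1
16(0−ω_arm) = −62(1−ω_arm)  ⇒  78·ω_arm = 62  ⇒  ω_arm = 31/39
sun–planet mesh: 16·(0−31/39) = −23·(ω_p−ω_arm)  ⇒  ω_p−ω_arm = 496/897
exact speed ratio = 496/897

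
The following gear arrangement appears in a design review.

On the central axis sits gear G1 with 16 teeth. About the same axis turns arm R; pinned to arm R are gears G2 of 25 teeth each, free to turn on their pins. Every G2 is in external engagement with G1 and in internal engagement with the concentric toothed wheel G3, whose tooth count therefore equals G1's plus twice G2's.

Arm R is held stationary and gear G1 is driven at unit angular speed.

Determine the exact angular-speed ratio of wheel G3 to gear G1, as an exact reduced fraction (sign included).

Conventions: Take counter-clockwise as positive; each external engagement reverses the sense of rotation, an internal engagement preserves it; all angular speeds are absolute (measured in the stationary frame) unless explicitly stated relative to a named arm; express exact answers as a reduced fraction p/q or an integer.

-8/33

class = planetary set [G3 = 16+2·25 = 66; Willis about the carrier]
ring teeth: 16 + 2·25 = 66
16(ω_sun−ω_arm) = −66(ω_ring−ω_arm),  ω_arm = 0, ω_sun = 1
ω_ring = 0 − (16/66)(1−0) = -8/33
ω_out/ω_in = -8/33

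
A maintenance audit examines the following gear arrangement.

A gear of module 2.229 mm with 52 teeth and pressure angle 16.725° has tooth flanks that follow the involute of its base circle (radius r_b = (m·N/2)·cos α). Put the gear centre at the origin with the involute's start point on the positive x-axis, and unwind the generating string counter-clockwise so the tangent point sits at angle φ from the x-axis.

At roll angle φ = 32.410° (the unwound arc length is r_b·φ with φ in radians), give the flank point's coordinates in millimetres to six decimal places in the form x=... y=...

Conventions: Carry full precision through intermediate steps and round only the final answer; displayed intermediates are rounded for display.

x=63.684210 y=3.242643

single-mesh involute tooth geometry (52T wheel at module 2.229)
pitch radius r_p = m·N/2 = 2.229·52/2 = 57.954000
base radius r_b = r_p·cos α = 57.954000·cos 16.725° = 55.502373
roll angle φ = 32.410° = 0.56566121 rad
x = r_b·(cos φ + φ·sin φ) = 63.684210
y = r_b·(sin φ − φ·cos φ) = 3.242643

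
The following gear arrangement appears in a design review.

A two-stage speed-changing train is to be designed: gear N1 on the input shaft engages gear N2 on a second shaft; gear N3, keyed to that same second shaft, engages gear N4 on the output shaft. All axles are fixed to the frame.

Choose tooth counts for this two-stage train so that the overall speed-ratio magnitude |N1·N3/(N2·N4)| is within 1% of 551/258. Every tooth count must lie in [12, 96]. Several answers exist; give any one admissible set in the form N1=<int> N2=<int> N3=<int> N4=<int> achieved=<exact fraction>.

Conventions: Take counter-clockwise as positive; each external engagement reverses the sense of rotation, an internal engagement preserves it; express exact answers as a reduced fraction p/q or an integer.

N1=19 N2=12 N3=58 N4=43 achieved=551/258

topology: fixed-axis compound train — 2 stages, target 551/258
target = 551/258 in lowest terms: an exact hit needs N1·N3 = k·551 and N2·N4 = k·258 for one integer k, every count in [12, 96]; additionally prefer no 1:1 stage (N1 ≠ N2, N3 ≠ N4)
k = 1: no 1:1-free in-range split of k·551 and k·258 into factor pairs; take k = 2
k = 2: N1·N3 = 1102 = 19·58, N2·N4 = 516 = 12·43
achieved = 19·58/(12·43) = 551/258; |achieved − target| = 0 ≤ 551/25800 ✓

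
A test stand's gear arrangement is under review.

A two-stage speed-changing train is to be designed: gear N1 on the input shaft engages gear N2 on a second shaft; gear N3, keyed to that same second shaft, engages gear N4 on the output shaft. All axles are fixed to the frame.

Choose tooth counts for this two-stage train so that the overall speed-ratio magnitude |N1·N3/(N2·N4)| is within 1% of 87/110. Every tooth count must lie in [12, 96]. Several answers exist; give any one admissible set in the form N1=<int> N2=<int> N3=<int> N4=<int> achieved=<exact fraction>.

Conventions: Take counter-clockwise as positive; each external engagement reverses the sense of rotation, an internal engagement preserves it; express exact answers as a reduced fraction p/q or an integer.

N1=12 N2=20 N3=29 N4=22 achieved=87/110

class = fixed-axis compound train [2-stage, 87/110 wanted]
target = 87/110 in lowest terms: an exact hit needs N1·N3 = k·87 and N2·N4 = k·110 for one integer k, every count in [12, 96]; additionally prefer no 1:1 stage (N1 ≠ N2, N3 ≠ N4)
k = 1…3: no 1:1-free in-range split of k·87 and k·110 into factor pairs; take k = 4
k = 4: N1·N3 = 348 = 12·29, N2·N4 = 440 = 20·22
achieved = 12·29/(20·22) = 87/110; |achieved − target| = 0 ≤ 87/11000 ✓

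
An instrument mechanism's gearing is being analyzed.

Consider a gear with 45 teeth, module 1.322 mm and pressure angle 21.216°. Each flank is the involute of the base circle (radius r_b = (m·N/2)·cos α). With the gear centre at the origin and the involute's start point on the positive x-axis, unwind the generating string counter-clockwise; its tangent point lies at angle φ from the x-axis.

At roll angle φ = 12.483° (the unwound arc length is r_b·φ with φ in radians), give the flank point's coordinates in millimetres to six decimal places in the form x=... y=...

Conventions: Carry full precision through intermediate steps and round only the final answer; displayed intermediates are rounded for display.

single-mesh involute tooth geometry (45T wheel at module 1.322)
pitch radius r_p = m·N/2 = 1.322·45/2 = 29.745000
base radius r_b = r_p·cos α = 29.745000·cos 21.216° = 27.728967
roll angle φ = 12.483° = 0.21786945 rad
x = r_b·(cos φ + φ·sin φ) = 28.379284
y = r_b·(sin φ − φ·cos φ) = 0.095135

x=28.379284 y=0.095135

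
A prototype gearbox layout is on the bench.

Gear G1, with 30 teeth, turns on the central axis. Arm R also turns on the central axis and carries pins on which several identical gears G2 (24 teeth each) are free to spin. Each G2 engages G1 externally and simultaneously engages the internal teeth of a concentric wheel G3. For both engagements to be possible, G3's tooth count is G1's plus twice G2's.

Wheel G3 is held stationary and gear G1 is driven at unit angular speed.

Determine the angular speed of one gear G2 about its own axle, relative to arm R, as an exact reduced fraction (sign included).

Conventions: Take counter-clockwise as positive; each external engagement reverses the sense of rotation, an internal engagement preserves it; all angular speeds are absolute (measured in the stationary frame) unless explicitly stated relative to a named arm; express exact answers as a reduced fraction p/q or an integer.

topology: planetary set — G1 30T / G2 24T / G3 78T, arm = carrier (Willis)
ring teeth: 30 + 2·24 = 78
30(ω_sun−ω_arm) = −78(ω_ring−ω_arm),  ω_ring = 0, ω_sun = 1
30(1−ω_arm) = −78(0−ω_arm)  ⇒  108·ω_arm = 30  ⇒  ω_arm = 5/18
sun–planet mesh: 30·(1−5/18) = −24·(ω_p−ω_arm)  ⇒  ω_p−ω_arm = -65/72
exact speed ratio = -65/72

-65/72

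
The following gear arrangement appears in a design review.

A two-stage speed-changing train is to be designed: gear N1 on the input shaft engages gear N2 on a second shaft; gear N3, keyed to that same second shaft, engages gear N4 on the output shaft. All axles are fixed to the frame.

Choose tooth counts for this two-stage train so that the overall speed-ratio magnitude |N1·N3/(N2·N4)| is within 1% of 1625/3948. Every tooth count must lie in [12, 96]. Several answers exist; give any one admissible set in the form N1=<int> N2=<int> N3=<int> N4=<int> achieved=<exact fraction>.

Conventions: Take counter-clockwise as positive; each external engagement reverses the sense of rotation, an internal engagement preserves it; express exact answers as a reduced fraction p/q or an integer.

class = fixed-axis compound train [2-stage, 1625/3948 wanted]
target = 1625/3948 in lowest terms: an exact hit needs N1·N3 = k·1625 and N2·N4 = k·3948 for one integer k, every count in [12, 96]; additionally prefer no 1:1 stage (N1 ≠ N2, N3 ≠ N4)
k = 1: N1·N3 = 1625 = 25·65, N2·N4 = 3948 = 42·94
achieved = 25·65/(42·94) = 1625/3948; |achieved − target| = 0 ≤ 65/15792 ✓

N1=25 N2=42 N3=65 N4=94 achieved=1625/3948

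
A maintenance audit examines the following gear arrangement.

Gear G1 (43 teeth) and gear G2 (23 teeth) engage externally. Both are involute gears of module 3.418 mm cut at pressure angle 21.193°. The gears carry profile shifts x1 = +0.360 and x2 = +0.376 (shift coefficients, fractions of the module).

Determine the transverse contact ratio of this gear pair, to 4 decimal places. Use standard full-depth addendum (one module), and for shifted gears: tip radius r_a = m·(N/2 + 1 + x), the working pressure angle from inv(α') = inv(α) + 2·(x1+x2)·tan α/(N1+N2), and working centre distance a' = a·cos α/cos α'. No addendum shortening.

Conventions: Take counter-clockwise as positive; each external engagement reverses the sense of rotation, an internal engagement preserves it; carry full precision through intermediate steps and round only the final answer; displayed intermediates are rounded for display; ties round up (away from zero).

1.4993

single-mesh involute tooth geometry (43T engaging 23T at module 3.418)
base radii: r_b1 = 68.516925, r_b2 = 36.648588
tip radii: r_a1 = 78.135480, r_a2 = 44.010168
inv(α') = inv(21.193°) + 2·(+0.360+0.376)·tan α/(43+23) = 0.02649390  ⇒  α' = 24.04161°
a' = a·cos α / cos α' = 112.7940·cos 21.193°/cos 24.04161° = 115.155250
action lengths: √(r_a1²−r_b1²) = 37.557744, √(r_a2²−r_b2²) = 24.367517
base pitch p_b = π·m·cos α = 10.011733
CR = (37.557744 + 24.367517 − 115.155250·sin 24.04161°)/10.011733 = 1.499342
contact ratio ≈ 1.4993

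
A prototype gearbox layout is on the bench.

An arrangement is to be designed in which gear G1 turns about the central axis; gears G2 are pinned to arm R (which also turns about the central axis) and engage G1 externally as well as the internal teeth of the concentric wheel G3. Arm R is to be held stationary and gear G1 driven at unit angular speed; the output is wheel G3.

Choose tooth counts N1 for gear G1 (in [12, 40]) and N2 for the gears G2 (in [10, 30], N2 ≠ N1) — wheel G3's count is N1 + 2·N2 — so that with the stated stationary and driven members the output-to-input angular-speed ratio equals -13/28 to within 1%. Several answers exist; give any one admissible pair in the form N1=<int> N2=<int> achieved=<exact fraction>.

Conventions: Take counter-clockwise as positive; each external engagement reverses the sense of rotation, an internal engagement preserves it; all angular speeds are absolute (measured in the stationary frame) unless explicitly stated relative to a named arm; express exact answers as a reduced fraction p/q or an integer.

design class (target -13/28): planetary set
Willis with ω_arm = 0: ω_ring/ω_sun = −N1/N3; set equal to -13/28  ⇒  N3/N1 = −1/(-13/28) = 28/13
N3 = N1 + 2·N2  ⇒  N2/N1 = (N3/N1 − 1)/2 = (28/13 − 1)/2 = 15/26
smallest multiple with N1 ≥ 12 and N2 ≥ 10: k = 1  ⇒  N1 = 1·26 = 26, N2 = 1·15 = 15 (N1 ≤ 40, N2 ≤ 30, N2 ≠ N1 ✓), N3 = 26 + 2·15 = 56
check: −N1/N3 with N1 = 26, N3 = 56 gives -13/28; |achieved − target| = 0 ≤ 13/2800 ✓

N1=26 N2=15 achieved=-13/28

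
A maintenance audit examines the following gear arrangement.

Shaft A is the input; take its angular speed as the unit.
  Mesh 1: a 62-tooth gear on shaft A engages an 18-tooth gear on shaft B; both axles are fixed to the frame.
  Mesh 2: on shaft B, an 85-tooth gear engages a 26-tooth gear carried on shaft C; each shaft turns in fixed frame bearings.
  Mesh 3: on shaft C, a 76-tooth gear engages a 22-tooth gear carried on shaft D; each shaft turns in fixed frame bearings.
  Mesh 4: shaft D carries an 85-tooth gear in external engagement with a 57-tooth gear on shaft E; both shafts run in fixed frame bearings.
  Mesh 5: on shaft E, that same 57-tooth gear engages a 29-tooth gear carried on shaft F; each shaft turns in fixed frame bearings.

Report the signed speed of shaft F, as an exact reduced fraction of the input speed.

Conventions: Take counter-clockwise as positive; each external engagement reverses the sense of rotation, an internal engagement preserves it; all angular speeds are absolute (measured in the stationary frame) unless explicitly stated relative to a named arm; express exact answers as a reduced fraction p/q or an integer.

-4255525/37323

5-mesh fixed-axis compound train (all bearings frame-fixed)
mesh 1 [62T→18T]: |ω|/ω_in = 1×62/18 = 31/9, sense flips to −
mesh 2 [85T→26T]: |ω|/ω_in = (31/9)×85/26 = 2635/234, sense flips to +
mesh 3 [76T→22T]: |ω|/ω_in = (2635/234)×76/22 = 50065/1287, sense flips to −
mesh 4 [85T→57T]: |ω|/ω_in = (50065/1287)×85/57 = 223975/3861, sense flips to +
mesh 5 [57T→29T]: |ω|/ω_in = (223975/3861)×57/29 = 4255525/37323, sense flips to −
signed output speed (× input speed) = -4255525/37323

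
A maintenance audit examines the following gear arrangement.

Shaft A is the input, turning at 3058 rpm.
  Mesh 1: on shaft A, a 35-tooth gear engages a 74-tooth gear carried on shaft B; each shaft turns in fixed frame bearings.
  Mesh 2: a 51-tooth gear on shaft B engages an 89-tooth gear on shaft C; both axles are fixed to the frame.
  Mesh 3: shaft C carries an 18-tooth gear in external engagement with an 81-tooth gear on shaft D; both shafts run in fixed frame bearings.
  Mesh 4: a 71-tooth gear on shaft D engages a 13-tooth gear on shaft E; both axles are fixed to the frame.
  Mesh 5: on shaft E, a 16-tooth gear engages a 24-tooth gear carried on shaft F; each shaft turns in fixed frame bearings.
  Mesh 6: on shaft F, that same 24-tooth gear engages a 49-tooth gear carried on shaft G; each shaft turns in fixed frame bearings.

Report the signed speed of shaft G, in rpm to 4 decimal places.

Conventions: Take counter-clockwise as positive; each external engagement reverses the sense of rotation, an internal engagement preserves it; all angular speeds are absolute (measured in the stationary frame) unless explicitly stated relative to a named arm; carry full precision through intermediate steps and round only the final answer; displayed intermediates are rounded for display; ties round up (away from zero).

class = fixed-axis compound train [6 meshes; 6 ratios multiply, 6 sense flips]
mesh 1 [35T→74T]: ω = 3058.0000×35/74 = 1446.3514 rpm, sense flips to −
mesh 2 [51T→89T]: ω = 1446.3514×51/89 = 828.8081 rpm, sense flips to +
mesh 3 [18T→81T]: ω = 828.8081×18/81 = 184.1796 rpm, sense flips to −
mesh 4 [71T→13T]: ω = 184.1796×71/13 = 1005.9038 rpm, sense flips to +
mesh 5 [16T→24T]: ω = 1005.9038×16/24 = 670.6025 rpm, sense flips to −
mesh 6 [24T→49T]: ω = 670.6025×24/49 = 328.4584 rpm, sense flips to +
signed output speed = +328.4584 rpm

+328.4584 rpm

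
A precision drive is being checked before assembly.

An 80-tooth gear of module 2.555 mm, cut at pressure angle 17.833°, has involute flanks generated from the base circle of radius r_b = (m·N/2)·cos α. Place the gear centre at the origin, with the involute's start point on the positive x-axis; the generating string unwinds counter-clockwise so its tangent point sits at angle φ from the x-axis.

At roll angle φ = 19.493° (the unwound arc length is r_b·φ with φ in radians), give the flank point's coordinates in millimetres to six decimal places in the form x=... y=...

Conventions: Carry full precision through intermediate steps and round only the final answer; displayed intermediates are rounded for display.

topology: single-mesh involute geometry — m = 2.555, N = 80
pitch radius r_p = m·N/2 = 2.555·80/2 = 102.200000
base radius r_b = r_p·cos α = 102.200000·cos 17.833° = 97.289614
roll angle φ = 19.493° = 0.34021703 rad
x = r_b·(cos φ + φ·sin φ) = 102.758249
y = r_b·(sin φ − φ·cos φ) = 1.262345

x=102.758249 y=1.262345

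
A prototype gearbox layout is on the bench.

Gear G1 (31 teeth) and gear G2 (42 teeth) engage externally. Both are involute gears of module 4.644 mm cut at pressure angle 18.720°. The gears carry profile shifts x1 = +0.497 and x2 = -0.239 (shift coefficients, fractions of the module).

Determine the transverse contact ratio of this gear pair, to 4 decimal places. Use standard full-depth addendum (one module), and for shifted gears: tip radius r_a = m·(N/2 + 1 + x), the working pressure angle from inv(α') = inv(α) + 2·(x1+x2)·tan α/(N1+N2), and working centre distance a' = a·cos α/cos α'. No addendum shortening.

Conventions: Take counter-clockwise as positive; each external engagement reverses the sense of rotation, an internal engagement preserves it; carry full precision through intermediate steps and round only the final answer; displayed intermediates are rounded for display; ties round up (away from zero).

recognized (one external pair, fixed centres): single-mesh tooth geometry, m = 4.644, N1 = 31, N2 = 42
base radii: r_b1 = 68.174030, r_b2 = 92.364815
tip radii: r_a1 = 78.934068, r_a2 = 101.058084
inv(α') = inv(18.720°) + 2·(+0.497-0.239)·tan α/(31+42) = 0.01454010  ⇒  α' = 19.84108°
a' = a·cos α / cos α' = 169.5060·cos 18.720°/cos 19.84108° = 170.670227
action lengths: √(r_a1²−r_b1²) = 39.785534, √(r_a2²−r_b2²) = 41.005820
base pitch p_b = π·m·cos α = 13.817744
CR = (39.785534 + 41.005820 − 170.670227·sin 19.84108°)/13.817744 = 1.654667
contact ratio ≈ 1.6547

1.6547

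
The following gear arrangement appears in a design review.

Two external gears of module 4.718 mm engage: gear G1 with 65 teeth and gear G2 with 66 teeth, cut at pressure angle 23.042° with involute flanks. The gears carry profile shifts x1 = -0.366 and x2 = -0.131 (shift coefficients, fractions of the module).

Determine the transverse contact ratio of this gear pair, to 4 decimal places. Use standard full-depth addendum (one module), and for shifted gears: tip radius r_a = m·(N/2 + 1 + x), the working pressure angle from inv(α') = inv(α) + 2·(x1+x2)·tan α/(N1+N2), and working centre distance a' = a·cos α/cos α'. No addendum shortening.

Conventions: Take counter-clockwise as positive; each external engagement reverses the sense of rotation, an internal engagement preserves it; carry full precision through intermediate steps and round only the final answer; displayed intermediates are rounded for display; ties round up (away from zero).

single-mesh involute tooth geometry (65T engaging 66T at module 4.718)
base radii: r_b1 = 141.101655, r_b2 = 143.272450
tip radii: r_a1 = 156.326212, r_a2 = 159.793942
inv(α') = inv(23.042°) + 2·(-0.366-0.131)·tan α/(65+66) = 0.01995405  ⇒  α' = 21.96493°
a' = a·cos α / cos α' = 309.0290·cos 23.042°/cos 21.96493° = 306.631576
action lengths: √(r_a1²−r_b1²) = 67.291956, √(r_a2²−r_b2²) = 70.760928
base pitch p_b = π·m·cos α = 13.639505
CR = (67.291956 + 70.760928 − 306.631576·sin 21.96493°)/13.639505 = 1.712725
contact ratio ≈ 1.7127

1.7127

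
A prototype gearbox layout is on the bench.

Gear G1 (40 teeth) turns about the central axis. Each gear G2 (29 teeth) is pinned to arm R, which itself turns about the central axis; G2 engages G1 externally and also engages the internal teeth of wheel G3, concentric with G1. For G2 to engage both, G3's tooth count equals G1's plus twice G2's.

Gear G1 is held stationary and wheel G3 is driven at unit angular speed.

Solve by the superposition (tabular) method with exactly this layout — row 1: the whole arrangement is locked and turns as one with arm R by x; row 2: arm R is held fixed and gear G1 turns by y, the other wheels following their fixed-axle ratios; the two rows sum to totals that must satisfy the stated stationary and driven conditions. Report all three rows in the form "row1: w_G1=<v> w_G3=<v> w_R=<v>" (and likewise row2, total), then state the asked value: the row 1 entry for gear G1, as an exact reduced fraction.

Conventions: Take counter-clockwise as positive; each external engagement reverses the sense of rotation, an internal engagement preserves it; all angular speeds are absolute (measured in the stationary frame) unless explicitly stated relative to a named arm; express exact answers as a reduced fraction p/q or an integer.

planetary set (40T centre, 29T on arm, 98T internal) — Willis relation
row 1 (train locked, turned with arm): all members turn x
row 2 — arm fixed, fixed-axis ratios: sun y, ring −(40/98)·y, arm 0
boundary: total ω_sun = x + y = 0 and total ω_ring = x − (40/98)·y = 1  ⇒  y = -49/69, x = 49/69
row 2 ring = −(40/98)·(-49/69) = 20/69
totals (row 1 + row 2): sun 49/69 + (-49/69) = 0, ring 49/69 + 20/69 = 1, arm 49/69 + 0 = 49/69
asked cell (row1, sun) = 49/69

row1: w_G1=49/69 w_G3=49/69 w_R=49/69
row2: w_G1=-49/69 w_G3=20/69 w_R=0
total: w_G1=0 w_G3=1 w_R=49/69
asked value: 49/69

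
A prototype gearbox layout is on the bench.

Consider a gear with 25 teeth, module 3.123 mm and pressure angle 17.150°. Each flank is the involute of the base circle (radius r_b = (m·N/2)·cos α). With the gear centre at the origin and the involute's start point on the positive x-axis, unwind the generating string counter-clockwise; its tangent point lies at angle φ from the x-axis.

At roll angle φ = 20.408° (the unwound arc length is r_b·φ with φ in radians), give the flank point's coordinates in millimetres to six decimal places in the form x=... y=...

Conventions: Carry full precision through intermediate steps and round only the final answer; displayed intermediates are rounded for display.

topology: single-mesh involute geometry — m = 3.123, N = 25
pitch radius r_p = m·N/2 = 3.123·25/2 = 39.037500
base radius r_b = r_p·cos α = 39.037500·cos 17.150° = 37.301739
roll angle φ = 20.408° = 0.35618679 rad
x = r_b·(cos φ + φ·sin φ) = 39.593434
y = r_b·(sin φ − φ·cos φ) = 0.554781

x=39.593434 y=0.554781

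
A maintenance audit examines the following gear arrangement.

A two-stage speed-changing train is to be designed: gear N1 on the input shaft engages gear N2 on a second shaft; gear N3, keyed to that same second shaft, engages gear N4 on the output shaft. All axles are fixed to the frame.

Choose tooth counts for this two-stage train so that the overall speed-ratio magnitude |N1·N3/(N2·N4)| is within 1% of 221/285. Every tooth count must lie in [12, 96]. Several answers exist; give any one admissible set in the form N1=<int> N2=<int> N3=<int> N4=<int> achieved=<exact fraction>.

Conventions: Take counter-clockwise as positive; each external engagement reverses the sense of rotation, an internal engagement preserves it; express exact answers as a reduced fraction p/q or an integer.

N1=13 N2=15 N3=17 N4=19 achieved=221/285

class = fixed-axis compound train [2-stage, 221/285 wanted]
target = 221/285 in lowest terms: an exact hit needs N1·N3 = k·221 and N2·N4 = k·285 for one integer k, every count in [12, 96]; additionally prefer no 1:1 stage (N1 ≠ N2, N3 ≠ N4)
k = 1: N1·N3 = 221 = 13·17, N2·N4 = 285 = 15·19
achieved = 13·17/(15·19) = 221/285; |achieved − target| = 0 ≤ 221/28500 ✓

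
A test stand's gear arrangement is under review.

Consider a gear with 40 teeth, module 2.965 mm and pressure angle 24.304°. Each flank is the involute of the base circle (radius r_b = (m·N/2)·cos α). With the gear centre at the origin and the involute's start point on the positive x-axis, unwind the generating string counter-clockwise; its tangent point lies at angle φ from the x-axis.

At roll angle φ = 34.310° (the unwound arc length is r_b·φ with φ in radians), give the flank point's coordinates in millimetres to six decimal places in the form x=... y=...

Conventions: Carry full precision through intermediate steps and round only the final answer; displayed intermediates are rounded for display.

topology: single-mesh involute geometry — m = 2.965, N = 40
pitch radius r_p = m·N/2 = 2.965·40/2 = 59.300000
base radius r_b = r_p·cos α = 59.300000·cos 24.304° = 54.044511
roll angle φ = 34.310° = 0.59882247 rad
x = r_b·(cos φ + φ·sin φ) = 62.882859
y = r_b·(sin φ − φ·cos φ) = 3.731390

x=62.882859 y=3.731390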